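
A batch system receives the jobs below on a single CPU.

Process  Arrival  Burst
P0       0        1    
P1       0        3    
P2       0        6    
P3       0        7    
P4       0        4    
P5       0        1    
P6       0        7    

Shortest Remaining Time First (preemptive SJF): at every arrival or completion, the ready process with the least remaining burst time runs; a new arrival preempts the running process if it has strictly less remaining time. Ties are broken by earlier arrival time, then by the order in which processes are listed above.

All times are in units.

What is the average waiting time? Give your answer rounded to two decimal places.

7.71

Gantt: | P0 0-1 | P5 1-2 | P1 2-5 | P4 5-9 | P2 9-15 | P3 15-22 | P6 22-29 |
Completion: P0=1  P1=5  P2=15  P3=22  P4=9  P5=2  P6=29
Waiting times: P0=0, P1=2, P2=9, P3=15, P4=5, P5=1, P6=22
Average waiting = (0+2+9+15+5+1+22) / 7 = 54/7 = 7.71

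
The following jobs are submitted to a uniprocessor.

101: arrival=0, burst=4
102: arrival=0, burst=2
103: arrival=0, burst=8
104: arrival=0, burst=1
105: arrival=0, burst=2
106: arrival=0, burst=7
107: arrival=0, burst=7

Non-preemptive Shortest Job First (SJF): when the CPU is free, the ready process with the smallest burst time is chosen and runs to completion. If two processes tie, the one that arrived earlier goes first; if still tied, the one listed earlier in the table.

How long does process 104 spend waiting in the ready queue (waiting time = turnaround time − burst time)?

0

Schedule: | 104 0-1 | 102 1-3 | 105 3-5 | 101 5-9 | 106 9-16 | 107 16-23 | 103 23-31 |
Completion: 101=9  102=3  103=31  104=1  105=5  106=16  107=23
Turnaround (C−A): 101=9  102=3  103=31  104=1  105=5  106=16  107=23
Waiting(104) = turnaround − burst = 1 − 1 = 0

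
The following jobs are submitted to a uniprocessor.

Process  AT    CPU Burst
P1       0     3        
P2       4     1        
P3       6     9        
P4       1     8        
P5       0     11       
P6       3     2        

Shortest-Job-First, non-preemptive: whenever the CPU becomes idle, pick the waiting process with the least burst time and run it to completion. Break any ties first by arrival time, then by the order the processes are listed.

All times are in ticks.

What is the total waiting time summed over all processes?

Gantt: | P1 0-3 | P6 3-5 | P2 5-6 | P4 6-14 | P3 14-23 | P5 23-34 |
Completion: P1=3  P2=6  P3=23  P4=14  P5=34  P6=5
Turnaround (C−A): P1=3  P2=2  P3=17  P4=13  P5=34  P6=2
Waiting = turnaround − burst: P1=0, P2=1, P3=8, P4=5, P5=23, P6=0
Total waiting = 0 + 1 + 8 + 5 + 23 + 0 = 37

37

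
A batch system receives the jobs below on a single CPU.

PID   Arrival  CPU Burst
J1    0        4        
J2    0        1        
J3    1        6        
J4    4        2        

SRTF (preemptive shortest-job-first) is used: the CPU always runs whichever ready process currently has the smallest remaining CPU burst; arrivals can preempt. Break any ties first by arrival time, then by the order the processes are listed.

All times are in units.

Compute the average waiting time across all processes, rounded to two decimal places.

Timeline: | J2 0-1 | J1 1-5 | J4 5-7 | J3 7-13 |
Completion: J1=5  J2=1  J3=13  J4=7
Waiting times: J1=1, J2=0, J3=6, J4=1
Average waiting = (1+0+6+1) / 4 = 8/4 = 2.00

2.00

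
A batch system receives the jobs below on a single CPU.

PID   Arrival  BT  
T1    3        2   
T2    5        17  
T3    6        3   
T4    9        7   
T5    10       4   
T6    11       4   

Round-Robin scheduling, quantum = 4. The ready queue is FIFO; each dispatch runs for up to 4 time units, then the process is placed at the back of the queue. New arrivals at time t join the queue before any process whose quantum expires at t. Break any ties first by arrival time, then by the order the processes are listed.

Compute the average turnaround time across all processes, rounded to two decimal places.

Schedule: | idle 0-3 | T1 3-5 | T2 5-9 | T3 9-12 | T4 12-16 | T2 16-20 | T5 20-24 | T6 24-28 | T4 28-31 | T2 31-40 |
Completion: T1=5  T2=40  T3=12  T4=31  T5=24  T6=28
Turnaround times: T1=2, T2=35, T3=6, T4=22, T5=14, T6=17
Average turnaround = (2+35+6+22+14+17) / 6 = 96/6 = 16.00

16.00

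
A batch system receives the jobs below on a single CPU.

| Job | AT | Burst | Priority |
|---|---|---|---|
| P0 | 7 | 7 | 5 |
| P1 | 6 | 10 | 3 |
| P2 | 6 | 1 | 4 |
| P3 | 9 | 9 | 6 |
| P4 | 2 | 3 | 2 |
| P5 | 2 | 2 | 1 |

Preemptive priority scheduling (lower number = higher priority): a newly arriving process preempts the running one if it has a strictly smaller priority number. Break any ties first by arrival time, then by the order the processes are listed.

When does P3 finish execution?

Schedule: | idle 0-2 | P5 2-4 | P4 4-7 | P1 7-17 | P2 17-18 | P0 18-25 | P3 25-34 |
Completion: P0=25  P1=17  P2=18  P3=34  P4=7  P5=4
Turnaround (C−A): P0=18  P1=11  P2=12  P3=25  P4=5  P5=2

34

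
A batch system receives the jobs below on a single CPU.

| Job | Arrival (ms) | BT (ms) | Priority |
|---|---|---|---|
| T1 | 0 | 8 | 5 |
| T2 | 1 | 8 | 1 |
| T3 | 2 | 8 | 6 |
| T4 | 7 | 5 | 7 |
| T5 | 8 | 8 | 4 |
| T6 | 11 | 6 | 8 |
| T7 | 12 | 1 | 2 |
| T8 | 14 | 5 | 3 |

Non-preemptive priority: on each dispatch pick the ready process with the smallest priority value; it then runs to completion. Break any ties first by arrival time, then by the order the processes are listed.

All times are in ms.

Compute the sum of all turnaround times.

168

Timeline: | T1 0-8 | T2 8-16 | T7 16-17 | T8 17-22 | T5 22-30 | T3 30-38 | T4 38-43 | T6 43-49 |
Completion: T1=8  T2=16  T3=38  T4=43  T5=30  T6=49  T7=17  T8=22
Turnaround = completion − arrival: T1=8, T2=15, T3=36, T4=36, T5=22, T6=38, T7=5, T8=8
Total turnaround = 8 + 15 + 36 + 36 + 22 + 38 + 5 + 8 = 168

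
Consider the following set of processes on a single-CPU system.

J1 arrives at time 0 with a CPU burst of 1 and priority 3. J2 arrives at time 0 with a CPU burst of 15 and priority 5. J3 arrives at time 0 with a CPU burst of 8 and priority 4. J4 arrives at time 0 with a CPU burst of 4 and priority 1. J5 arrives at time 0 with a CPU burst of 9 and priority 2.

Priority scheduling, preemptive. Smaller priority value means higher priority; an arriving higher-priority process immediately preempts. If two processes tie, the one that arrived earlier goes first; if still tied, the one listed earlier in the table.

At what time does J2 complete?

Schedule: | J4 0-4 | J5 4-13 | J1 13-14 | J3 14-22 | J2 22-37 |
Completion: J1=14  J2=37  J3=22  J4=4  J5=13

37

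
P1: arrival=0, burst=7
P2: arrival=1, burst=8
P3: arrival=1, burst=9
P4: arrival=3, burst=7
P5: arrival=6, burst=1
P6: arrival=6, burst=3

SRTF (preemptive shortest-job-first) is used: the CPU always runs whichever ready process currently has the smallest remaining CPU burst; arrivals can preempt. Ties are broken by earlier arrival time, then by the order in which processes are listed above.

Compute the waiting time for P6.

Schedule: | P1 0-7 | P5 7-8 | P6 8-11 | P4 11-18 | P2 18-26 | P3 26-35 |
Completion: P1=7  P2=26  P3=35  P4=18  P5=8  P6=11
Turnaround (C−A): P1=7  P2=25  P3=34  P4=15  P5=2  P6=5
Waiting(P6) = turnaround − burst = 5 − 3 = 2

2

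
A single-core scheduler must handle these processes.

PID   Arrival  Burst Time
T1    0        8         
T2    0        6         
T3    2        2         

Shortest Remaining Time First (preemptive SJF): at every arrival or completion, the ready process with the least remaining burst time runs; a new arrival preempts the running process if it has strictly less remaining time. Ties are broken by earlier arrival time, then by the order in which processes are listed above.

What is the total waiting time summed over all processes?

10

Schedule: | T2 0-2 | T3 2-4 | T2 4-8 | T1 8-16 |
Completion: T1=16  T2=8  T3=4
Turnaround (C−A): T1=16  T2=8  T3=2
Waiting = turnaround − burst: T1=8, T2=2, T3=0
Total waiting = 8 + 2 + 0 = 10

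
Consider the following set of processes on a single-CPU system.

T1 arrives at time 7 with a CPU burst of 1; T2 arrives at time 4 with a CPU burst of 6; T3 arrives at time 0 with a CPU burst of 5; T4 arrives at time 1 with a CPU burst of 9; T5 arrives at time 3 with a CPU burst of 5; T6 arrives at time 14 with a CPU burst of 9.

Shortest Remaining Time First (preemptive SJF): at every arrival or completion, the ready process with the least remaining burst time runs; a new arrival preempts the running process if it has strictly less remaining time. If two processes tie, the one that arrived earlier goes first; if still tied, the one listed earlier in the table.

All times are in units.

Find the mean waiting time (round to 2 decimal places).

6.33

Gantt: | T3 0-5 | T5 5-7 | T1 7-8 | T5 8-11 | T2 11-17 | T4 17-26 | T6 26-35 |
Completion: T1=8  T2=17  T3=5  T4=26  T5=11  T6=35
Turnaround (C−A): T1=1  T2=13  T3=5  T4=25  T5=8  T6=21
Waiting times: T1=0, T2=7, T3=0, T4=16, T5=3, T6=12
Average waiting = (0+7+0+16+3+12) / 6 = 38/6 = 6.33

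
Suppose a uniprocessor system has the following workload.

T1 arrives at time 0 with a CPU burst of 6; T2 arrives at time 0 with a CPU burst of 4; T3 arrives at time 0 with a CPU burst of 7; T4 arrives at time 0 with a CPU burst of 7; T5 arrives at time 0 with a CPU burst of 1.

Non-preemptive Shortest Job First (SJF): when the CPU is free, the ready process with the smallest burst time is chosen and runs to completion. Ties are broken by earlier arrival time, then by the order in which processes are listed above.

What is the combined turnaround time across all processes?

Schedule: | T5 0-1 | T2 1-5 | T1 5-11 | T3 11-18 | T4 18-25 |
Completion: T1=11  T2=5  T3=18  T4=25  T5=1
Turnaround (C−A): T1=11  T2=5  T3=18  T4=25  T5=1
Turnaround = completion − arrival: T1=11, T2=5, T3=18, T4=25, T5=1
Total turnaround = 11 + 5 + 18 + 25 + 1 = 60

60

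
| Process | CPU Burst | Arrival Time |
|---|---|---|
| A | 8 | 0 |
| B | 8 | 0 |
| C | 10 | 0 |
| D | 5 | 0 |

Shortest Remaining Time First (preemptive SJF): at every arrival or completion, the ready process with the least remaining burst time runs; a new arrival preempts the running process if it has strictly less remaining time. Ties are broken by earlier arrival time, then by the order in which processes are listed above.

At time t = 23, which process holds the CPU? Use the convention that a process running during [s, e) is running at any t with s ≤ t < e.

C

Timeline: | D 0-5 | A 5-13 | B 13-21 | C 21-31 |
Completion: A=13  B=21  C=31  D=5
Turnaround (C−A): A=13  B=21  C=31  D=5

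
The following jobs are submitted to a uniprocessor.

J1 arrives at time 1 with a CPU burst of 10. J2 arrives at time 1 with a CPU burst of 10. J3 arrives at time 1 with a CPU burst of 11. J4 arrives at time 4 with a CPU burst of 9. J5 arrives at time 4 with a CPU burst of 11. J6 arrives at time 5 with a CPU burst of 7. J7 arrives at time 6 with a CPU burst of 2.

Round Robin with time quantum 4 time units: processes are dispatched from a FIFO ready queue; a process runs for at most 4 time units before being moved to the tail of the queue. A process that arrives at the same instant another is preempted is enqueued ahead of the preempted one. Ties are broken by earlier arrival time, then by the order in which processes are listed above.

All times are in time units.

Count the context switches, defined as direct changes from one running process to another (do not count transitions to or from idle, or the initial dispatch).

17

Schedule: | idle 0-1 | J1 1-5 | J2 5-9 | J3 9-13 | J4 13-17 | J5 17-21 | J6 21-25 | J1 25-29 | J7 29-31 | J2 31-35 | J3 35-39 | J4 39-43 | J5 43-47 | J6 47-50 | J1 50-52 | J2 52-54 | J3 54-57 | J4 57-58 | J5 58-61 |
Completion: J1=52  J2=54  J3=57  J4=58  J5=61  J6=50  J7=31
Turnaround (C−A): J1=51  J2=53  J3=56  J4=54  J5=57  J6=45  J7=25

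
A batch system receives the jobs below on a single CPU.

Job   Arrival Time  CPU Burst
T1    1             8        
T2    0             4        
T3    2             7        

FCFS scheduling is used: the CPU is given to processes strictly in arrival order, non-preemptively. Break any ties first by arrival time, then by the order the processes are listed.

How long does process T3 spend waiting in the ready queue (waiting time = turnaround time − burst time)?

10

Gantt: | T2 0-4 | T1 4-12 | T3 12-19 |
Completion: T1=12  T2=4  T3=19
Turnaround (C−A): T1=11  T2=4  T3=17
Waiting(T3) = turnaround − burst = 17 − 7 = 10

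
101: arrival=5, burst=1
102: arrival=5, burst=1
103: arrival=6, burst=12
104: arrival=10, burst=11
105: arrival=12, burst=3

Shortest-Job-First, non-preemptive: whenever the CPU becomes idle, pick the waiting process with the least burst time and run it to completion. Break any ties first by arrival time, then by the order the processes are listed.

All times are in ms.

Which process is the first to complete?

101

Schedule: | idle 0-5 | 101 5-6 | 102 6-7 | 103 7-19 | 105 19-22 | 104 22-33 |
Completion: 101=6  102=7  103=19  104=33  105=22
Finish order: 101 → 102 → 103 → 105 → 104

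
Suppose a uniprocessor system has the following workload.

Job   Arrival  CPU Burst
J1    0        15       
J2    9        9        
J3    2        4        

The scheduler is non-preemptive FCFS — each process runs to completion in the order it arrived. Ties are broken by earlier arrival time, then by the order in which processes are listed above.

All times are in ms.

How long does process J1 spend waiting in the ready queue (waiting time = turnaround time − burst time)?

Gantt: | J1 0-15 | J3 15-19 | J2 19-28 |
Completion: J1=15  J2=28  J3=19
Turnaround (C−A): J1=15  J2=19  J3=17
Waiting(J1) = turnaround − burst = 15 − 15 = 0

0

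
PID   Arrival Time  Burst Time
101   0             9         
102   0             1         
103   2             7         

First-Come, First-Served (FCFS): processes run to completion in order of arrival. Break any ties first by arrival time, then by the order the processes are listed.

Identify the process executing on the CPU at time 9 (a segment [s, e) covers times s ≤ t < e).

102

Gantt: | 101 0-9 | 102 9-10 | 103 10-17 |
Completion: 101=9  102=10  103=17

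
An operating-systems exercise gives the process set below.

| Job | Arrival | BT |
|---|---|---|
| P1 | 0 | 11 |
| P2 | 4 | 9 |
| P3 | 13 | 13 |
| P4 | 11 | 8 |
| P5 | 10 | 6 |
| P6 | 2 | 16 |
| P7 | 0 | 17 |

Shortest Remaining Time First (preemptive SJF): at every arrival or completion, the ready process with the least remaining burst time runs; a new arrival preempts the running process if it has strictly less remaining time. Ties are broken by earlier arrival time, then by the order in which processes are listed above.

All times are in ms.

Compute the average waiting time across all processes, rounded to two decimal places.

22.43

Schedule: | P1 0-11 | P5 11-17 | P4 17-25 | P2 25-34 | P3 34-47 | P6 47-63 | P7 63-80 |
Completion: P1=11  P2=34  P3=47  P4=25  P5=17  P6=63  P7=80
Turnaround (C−A): P1=11  P2=30  P3=34  P4=14  P5=7  P6=61  P7=80
Waiting times: P1=0, P2=21, P3=21, P4=6, P5=1, P6=45, P7=63
Average waiting = (0+21+21+6+1+45+63) / 7 = 157/7 = 22.43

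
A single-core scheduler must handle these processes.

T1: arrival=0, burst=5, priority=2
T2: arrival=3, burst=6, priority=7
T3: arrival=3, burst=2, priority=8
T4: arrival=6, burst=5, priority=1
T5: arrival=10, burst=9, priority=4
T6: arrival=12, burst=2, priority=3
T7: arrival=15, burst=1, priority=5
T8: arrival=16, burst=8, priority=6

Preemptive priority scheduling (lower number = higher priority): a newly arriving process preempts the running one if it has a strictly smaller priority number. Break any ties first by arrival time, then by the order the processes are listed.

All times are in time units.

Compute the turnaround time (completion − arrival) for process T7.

8

Timeline: | T1 0-5 | T2 5-6 | T4 6-11 | T5 11-12 | T6 12-14 | T5 14-22 | T7 22-23 | T8 23-31 | T2 31-36 | T3 36-38 |
Completion: T1=5  T2=36  T3=38  T4=11  T5=22  T6=14  T7=23  T8=31
Turnaround(T7) = completion − arrival = 23 − 15 = 8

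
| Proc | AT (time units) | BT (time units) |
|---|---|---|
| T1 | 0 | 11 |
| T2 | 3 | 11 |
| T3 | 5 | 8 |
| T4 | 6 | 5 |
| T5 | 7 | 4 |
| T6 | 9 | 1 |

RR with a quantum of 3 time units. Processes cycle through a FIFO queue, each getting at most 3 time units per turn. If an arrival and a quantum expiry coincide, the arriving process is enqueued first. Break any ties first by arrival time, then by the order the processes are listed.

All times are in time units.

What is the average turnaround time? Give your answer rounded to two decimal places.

Gantt: | T1 0-3 | T2 3-6 | T1 6-9 | T3 9-12 | T4 12-15 | T2 15-18 | T5 18-21 | T6 21-22 | T1 22-25 | T3 25-28 | T4 28-30 | T2 30-33 | T5 33-34 | T1 34-36 | T3 36-38 | T2 38-40 |
Completion: T1=36  T2=40  T3=38  T4=30  T5=34  T6=22
Turnaround (C−A): T1=36  T2=37  T3=33  T4=24  T5=27  T6=13
Turnaround times: T1=36, T2=37, T3=33, T4=24, T5=27, T6=13
Average turnaround = (36+37+33+24+27+13) / 6 = 170/6 = 28.33

28.33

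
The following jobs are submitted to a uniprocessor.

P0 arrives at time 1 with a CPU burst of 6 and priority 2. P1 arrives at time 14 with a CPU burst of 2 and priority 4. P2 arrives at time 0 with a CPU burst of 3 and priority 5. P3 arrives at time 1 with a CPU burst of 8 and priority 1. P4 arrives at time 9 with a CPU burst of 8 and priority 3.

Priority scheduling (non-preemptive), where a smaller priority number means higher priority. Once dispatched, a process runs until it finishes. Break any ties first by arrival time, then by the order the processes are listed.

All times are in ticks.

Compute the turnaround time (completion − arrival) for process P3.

Timeline: | P2 0-3 | P3 3-11 | P0 11-17 | P4 17-25 | P1 25-27 |
Completion: P0=17  P1=27  P2=3  P3=11  P4=25
Turnaround (C−A): P0=16  P1=13  P2=3  P3=10  P4=16
Turnaround(P3) = completion − arrival = 11 − 1 = 10

10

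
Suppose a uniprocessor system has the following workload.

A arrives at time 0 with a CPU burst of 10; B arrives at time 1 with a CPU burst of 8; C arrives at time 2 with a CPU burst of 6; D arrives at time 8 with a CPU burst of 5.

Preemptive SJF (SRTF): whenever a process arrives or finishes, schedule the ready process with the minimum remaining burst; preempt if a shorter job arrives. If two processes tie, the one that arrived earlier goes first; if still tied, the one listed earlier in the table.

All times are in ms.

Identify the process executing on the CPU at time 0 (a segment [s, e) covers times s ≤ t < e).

A

Schedule: | A 0-1 | B 1-2 | C 2-8 | D 8-13 | B 13-20 | A 20-29 |
Completion: A=29  B=20  C=8  D=13
Turnaround (C−A): A=29  B=19  C=6  D=5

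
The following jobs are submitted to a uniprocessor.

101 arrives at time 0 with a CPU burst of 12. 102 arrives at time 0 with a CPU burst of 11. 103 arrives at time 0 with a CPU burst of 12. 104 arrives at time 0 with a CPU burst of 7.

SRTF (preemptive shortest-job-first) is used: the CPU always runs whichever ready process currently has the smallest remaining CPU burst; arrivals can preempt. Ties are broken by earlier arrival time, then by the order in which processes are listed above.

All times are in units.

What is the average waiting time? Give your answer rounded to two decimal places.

Schedule: | 104 0-7 | 102 7-18 | 101 18-30 | 103 30-42 |
Completion: 101=30  102=18  103=42  104=7
Turnaround (C−A): 101=30  102=18  103=42  104=7
Waiting times: 101=18, 102=7, 103=30, 104=0
Average waiting = (18+7+30+0) / 4 = 55/4 = 13.75

13.75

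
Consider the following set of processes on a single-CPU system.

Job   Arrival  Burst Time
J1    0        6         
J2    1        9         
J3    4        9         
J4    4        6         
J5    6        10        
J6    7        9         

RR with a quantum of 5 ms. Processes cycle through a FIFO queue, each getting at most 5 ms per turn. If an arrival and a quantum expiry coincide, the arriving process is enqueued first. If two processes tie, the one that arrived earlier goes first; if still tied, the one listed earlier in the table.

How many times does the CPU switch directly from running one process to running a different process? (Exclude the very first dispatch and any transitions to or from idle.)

11

Schedule: | J1 0-5 | J2 5-10 | J3 10-15 | J4 15-20 | J1 20-21 | J5 21-26 | J6 26-31 | J2 31-35 | J3 35-39 | J4 39-40 | J5 40-45 | J6 45-49 |
Completion: J1=21  J2=35  J3=39  J4=40  J5=45  J6=49
Turnaround (C−A): J1=21  J2=34  J3=35  J4=36  J5=39  J6=42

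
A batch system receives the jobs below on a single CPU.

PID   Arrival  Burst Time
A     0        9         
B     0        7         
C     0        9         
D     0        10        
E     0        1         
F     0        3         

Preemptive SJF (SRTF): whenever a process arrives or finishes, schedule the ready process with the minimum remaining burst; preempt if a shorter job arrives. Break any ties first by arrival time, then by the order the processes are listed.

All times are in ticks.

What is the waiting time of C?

20

Timeline: | E 0-1 | F 1-4 | B 4-11 | A 11-20 | C 20-29 | D 29-39 |
Completion: A=20  B=11  C=29  D=39  E=1  F=4
Waiting(C) = turnaround − burst = 29 − 9 = 20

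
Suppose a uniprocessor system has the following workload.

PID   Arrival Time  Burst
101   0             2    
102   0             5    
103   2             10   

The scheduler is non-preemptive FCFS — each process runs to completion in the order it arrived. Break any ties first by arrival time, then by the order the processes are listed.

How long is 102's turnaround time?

Timeline: | 101 0-2 | 102 2-7 | 103 7-17 |
Completion: 101=2  102=7  103=17
Turnaround(102) = completion − arrival = 7 − 0 = 7

7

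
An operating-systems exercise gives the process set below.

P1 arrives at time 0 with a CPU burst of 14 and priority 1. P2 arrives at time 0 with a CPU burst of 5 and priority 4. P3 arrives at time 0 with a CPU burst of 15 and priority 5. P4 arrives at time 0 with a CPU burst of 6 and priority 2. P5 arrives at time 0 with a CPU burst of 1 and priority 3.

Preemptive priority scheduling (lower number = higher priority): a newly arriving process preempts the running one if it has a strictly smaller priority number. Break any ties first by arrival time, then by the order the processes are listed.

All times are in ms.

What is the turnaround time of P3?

41

Gantt: | P1 0-14 | P4 14-20 | P5 20-21 | P2 21-26 | P3 26-41 |
Completion: P1=14  P2=26  P3=41  P4=20  P5=21
Turnaround (C−A): P1=14  P2=26  P3=41  P4=20  P5=21
Turnaround(P3) = completion − arrival = 41 − 0 = 41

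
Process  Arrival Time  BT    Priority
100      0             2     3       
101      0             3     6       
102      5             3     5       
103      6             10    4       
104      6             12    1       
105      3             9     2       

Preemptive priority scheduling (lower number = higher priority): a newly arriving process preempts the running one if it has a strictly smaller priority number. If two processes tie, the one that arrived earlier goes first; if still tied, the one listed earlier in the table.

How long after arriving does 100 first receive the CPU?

Gantt: | 100 0-2 | 101 2-3 | 105 3-6 | 104 6-18 | 105 18-24 | 103 24-34 | 102 34-37 | 101 37-39 |
Completion: 100=2  101=39  102=37  103=34  104=18  105=24
Response(100) = first start − arrival = 0 − 0 = 0

0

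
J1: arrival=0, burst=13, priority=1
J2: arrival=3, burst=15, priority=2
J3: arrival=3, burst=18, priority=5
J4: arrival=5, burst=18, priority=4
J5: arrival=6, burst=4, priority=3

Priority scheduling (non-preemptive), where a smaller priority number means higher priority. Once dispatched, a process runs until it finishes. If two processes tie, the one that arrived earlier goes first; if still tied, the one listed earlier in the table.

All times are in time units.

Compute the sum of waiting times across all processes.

106

Schedule: | J1 0-13 | J2 13-28 | J5 28-32 | J4 32-50 | J3 50-68 |
Completion: J1=13  J2=28  J3=68  J4=50  J5=32
Turnaround (C−A): J1=13  J2=25  J3=65  J4=45  J5=26
Waiting = turnaround − burst: J1=0, J2=10, J3=47, J4=27, J5=22
Total waiting = 0 + 10 + 47 + 27 + 22 = 106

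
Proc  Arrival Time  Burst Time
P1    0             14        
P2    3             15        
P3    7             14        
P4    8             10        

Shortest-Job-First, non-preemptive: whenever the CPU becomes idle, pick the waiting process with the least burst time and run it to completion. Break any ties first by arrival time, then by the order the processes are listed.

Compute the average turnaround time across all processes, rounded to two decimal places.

27.75

Gantt: | P1 0-14 | P4 14-24 | P3 24-38 | P2 38-53 |
Completion: P1=14  P2=53  P3=38  P4=24
Turnaround times: P1=14, P2=50, P3=31, P4=16
Average turnaround = (14+50+31+16) / 4 = 111/4 = 27.75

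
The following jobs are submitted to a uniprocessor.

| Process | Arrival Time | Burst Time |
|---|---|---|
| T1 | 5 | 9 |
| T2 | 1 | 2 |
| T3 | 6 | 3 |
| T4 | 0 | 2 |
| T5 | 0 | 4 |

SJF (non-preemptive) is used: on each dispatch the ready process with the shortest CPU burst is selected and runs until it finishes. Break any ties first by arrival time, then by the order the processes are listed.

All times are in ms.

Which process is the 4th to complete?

T3

Schedule: | T4 0-2 | T2 2-4 | T5 4-8 | T3 8-11 | T1 11-20 |
Completion: T1=20  T2=4  T3=11  T4=2  T5=8
Turnaround (C−A): T1=15  T2=3  T3=5  T4=2  T5=8
Finish order: T4 → T2 → T5 → T3 → T1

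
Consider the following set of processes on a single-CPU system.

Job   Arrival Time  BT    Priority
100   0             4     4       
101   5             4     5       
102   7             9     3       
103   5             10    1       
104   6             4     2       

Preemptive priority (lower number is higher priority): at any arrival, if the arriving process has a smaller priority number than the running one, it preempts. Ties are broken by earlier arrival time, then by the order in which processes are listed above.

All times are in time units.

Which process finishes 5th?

101

Schedule: | 100 0-4 | idle 4-5 | 103 5-15 | 104 15-19 | 102 19-28 | 101 28-32 |
Completion: 100=4  101=32  102=28  103=15  104=19
Turnaround (C−A): 100=4  101=27  102=21  103=10  104=13
Finish order: 100 → 103 → 104 → 102 → 101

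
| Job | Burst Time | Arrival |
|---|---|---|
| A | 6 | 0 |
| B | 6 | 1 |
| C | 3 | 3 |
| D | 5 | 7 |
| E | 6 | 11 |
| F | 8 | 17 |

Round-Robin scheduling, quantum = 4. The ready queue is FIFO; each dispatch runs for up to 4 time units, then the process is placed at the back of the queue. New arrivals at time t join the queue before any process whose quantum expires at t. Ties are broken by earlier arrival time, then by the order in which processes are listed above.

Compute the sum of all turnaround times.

Schedule: | A 0-4 | B 4-8 | C 8-11 | A 11-13 | D 13-17 | B 17-19 | E 19-23 | F 23-27 | D 27-28 | E 28-30 | F 30-34 |
Completion: A=13  B=19  C=11  D=28  E=30  F=34
Turnaround = completion − arrival: A=13, B=18, C=8, D=21, E=19, F=17
Total turnaround = 13 + 18 + 8 + 21 + 19 + 17 = 96

96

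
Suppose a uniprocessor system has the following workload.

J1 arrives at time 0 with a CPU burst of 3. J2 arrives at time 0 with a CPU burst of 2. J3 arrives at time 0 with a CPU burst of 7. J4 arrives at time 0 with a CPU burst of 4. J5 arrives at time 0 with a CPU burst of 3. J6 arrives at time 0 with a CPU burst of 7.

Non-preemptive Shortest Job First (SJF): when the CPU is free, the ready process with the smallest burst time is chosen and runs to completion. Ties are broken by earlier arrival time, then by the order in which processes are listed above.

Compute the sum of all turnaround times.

72

Gantt: | J2 0-2 | J1 2-5 | J5 5-8 | J4 8-12 | J3 12-19 | J6 19-26 |
Completion: J1=5  J2=2  J3=19  J4=12  J5=8  J6=26
Turnaround (C−A): J1=5  J2=2  J3=19  J4=12  J5=8  J6=26
Turnaround = completion − arrival: J1=5, J2=2, J3=19, J4=12, J5=8, J6=26
Total turnaround = 5 + 2 + 19 + 12 + 8 + 26 = 72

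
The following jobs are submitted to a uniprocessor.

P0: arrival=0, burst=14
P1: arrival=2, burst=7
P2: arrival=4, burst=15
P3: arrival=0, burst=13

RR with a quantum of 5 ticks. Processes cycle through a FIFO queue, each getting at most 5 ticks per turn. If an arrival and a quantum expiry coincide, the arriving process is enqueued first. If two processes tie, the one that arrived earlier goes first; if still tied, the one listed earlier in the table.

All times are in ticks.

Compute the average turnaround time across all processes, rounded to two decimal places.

40.00

Gantt: | P0 0-5 | P3 5-10 | P1 10-15 | P2 15-20 | P0 20-25 | P3 25-30 | P1 30-32 | P2 32-37 | P0 37-41 | P3 41-44 | P2 44-49 |
Completion: P0=41  P1=32  P2=49  P3=44
Turnaround (C−A): P0=41  P1=30  P2=45  P3=44
Turnaround times: P0=41, P1=30, P2=45, P3=44
Average turnaround = (41+30+45+44) / 4 = 160/4 = 40.00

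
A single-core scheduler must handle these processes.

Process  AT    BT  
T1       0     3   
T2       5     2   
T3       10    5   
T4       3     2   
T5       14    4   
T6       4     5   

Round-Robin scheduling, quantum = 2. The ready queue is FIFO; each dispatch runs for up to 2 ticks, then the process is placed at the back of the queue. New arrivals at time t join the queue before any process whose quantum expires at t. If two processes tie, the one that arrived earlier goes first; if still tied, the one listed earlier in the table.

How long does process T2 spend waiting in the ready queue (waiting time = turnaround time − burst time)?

2

Schedule: | T1 0-3 | T4 3-5 | T6 5-7 | T2 7-9 | T6 9-11 | T3 11-13 | T6 13-14 | T3 14-16 | T5 16-18 | T3 18-19 | T5 19-21 |
Completion: T1=3  T2=9  T3=19  T4=5  T5=21  T6=14
Waiting(T2) = turnaround − burst = 4 − 2 = 2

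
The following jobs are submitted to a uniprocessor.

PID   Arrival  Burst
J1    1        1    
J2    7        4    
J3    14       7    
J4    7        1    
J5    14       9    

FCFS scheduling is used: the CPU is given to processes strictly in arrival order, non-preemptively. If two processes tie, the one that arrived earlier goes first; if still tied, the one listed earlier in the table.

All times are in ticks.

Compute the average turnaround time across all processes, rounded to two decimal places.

6.60

Gantt: | idle 0-1 | J1 1-2 | idle 2-7 | J2 7-11 | J4 11-12 | idle 12-14 | J3 14-21 | J5 21-30 |
Completion: J1=2  J2=11  J3=21  J4=12  J5=30
Turnaround times: J1=1, J2=4, J3=7, J4=5, J5=16
Average turnaround = (1+4+7+5+16) / 5 = 33/5 = 6.60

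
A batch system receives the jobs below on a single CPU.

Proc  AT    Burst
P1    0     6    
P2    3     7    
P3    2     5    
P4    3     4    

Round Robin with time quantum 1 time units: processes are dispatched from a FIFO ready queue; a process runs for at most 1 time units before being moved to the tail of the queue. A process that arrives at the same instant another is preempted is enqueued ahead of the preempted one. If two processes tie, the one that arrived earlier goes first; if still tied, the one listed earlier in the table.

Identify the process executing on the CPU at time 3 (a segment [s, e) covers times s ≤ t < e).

Timeline: | P1 0-2 | P3 2-3 | P1 3-4 | P2 4-5 | P4 5-6 | P3 6-7 | P1 7-8 | P2 8-9 | P4 9-10 | P3 10-11 | P1 11-12 | P2 12-13 | P4 13-14 | P3 14-15 | P1 15-16 | P2 16-17 | P4 17-18 | P3 18-19 | P2 19-22 |
Completion: P1=16  P2=22  P3=19  P4=18
Turnaround (C−A): P1=16  P2=19  P3=17  P4=15

P1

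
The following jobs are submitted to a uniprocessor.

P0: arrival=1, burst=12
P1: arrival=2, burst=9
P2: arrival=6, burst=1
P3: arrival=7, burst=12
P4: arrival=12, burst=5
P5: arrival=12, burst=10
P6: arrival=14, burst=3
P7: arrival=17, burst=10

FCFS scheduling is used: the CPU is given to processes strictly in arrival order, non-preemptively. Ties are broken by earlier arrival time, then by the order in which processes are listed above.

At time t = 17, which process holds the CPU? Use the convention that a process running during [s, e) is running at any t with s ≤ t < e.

P1

Gantt: | idle 0-1 | P0 1-13 | P1 13-22 | P2 22-23 | P3 23-35 | P4 35-40 | P5 40-50 | P6 50-53 | P7 53-63 |
Completion: P0=13  P1=22  P2=23  P3=35  P4=40  P5=50  P6=53  P7=63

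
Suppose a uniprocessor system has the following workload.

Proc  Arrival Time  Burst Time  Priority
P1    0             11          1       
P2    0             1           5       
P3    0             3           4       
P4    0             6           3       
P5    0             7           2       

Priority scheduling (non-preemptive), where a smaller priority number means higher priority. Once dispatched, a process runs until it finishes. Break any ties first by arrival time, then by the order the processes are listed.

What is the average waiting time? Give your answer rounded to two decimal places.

16.00

Timeline: | P1 0-11 | P5 11-18 | P4 18-24 | P3 24-27 | P2 27-28 |
Completion: P1=11  P2=28  P3=27  P4=24  P5=18
Turnaround (C−A): P1=11  P2=28  P3=27  P4=24  P5=18
Waiting times: P1=0, P2=27, P3=24, P4=18, P5=11
Average waiting = (0+27+24+18+11) / 5 = 80/5 = 16.00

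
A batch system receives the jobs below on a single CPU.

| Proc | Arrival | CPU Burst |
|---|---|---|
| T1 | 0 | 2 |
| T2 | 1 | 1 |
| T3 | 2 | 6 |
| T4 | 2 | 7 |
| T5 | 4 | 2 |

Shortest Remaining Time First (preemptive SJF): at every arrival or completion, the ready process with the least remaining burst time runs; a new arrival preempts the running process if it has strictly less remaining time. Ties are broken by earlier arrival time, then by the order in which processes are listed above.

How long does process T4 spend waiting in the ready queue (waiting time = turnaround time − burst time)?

9

Gantt: | T1 0-2 | T2 2-3 | T3 3-4 | T5 4-6 | T3 6-11 | T4 11-18 |
Completion: T1=2  T2=3  T3=11  T4=18  T5=6
Waiting(T4) = turnaround − burst = 16 − 7 = 9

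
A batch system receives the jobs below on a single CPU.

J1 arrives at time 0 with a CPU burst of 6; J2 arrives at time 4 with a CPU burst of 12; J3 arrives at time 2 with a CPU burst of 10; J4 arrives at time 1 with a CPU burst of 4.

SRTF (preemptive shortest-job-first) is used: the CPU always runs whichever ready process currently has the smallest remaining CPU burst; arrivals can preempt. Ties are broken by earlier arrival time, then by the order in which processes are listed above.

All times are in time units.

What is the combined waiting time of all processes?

28

Gantt: | J1 0-1 | J4 1-5 | J1 5-10 | J3 10-20 | J2 20-32 |
Completion: J1=10  J2=32  J3=20  J4=5
Waiting = turnaround − burst: J1=4, J2=16, J3=8, J4=0
Total waiting = 4 + 16 + 8 + 0 = 28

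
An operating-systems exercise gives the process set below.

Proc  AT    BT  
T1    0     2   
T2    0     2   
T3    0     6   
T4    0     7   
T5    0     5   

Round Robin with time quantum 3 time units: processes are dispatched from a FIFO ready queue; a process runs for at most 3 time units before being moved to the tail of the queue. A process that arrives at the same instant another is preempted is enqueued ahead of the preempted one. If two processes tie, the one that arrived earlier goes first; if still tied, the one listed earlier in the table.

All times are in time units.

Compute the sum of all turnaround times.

65

Schedule: | T1 0-2 | T2 2-4 | T3 4-7 | T4 7-10 | T5 10-13 | T3 13-16 | T4 16-19 | T5 19-21 | T4 21-22 |
Completion: T1=2  T2=4  T3=16  T4=22  T5=21
Turnaround (C−A): T1=2  T2=4  T3=16  T4=22  T5=21
Turnaround = completion − arrival: T1=2, T2=4, T3=16, T4=22, T5=21
Total turnaround = 2 + 4 + 16 + 22 + 21 = 65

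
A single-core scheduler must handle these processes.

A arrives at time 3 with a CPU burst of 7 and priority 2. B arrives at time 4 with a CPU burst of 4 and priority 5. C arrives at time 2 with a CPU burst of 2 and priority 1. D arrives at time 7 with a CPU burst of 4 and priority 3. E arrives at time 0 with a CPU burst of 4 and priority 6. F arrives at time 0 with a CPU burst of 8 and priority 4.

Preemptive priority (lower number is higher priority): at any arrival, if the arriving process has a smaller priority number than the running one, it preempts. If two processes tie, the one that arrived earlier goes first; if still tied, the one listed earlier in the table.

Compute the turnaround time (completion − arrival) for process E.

29

Schedule: | F 0-2 | C 2-4 | A 4-11 | D 11-15 | F 15-21 | B 21-25 | E 25-29 |
Completion: A=11  B=25  C=4  D=15  E=29  F=21
Turnaround(E) = completion − arrival = 29 − 0 = 29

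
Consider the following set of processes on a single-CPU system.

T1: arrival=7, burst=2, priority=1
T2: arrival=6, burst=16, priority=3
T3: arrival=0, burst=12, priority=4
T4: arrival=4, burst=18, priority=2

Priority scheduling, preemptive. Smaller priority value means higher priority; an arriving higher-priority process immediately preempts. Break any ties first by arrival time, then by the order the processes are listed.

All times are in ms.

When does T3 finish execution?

48

Schedule: | T3 0-4 | T4 4-7 | T1 7-9 | T4 9-24 | T2 24-40 | T3 40-48 |
Completion: T1=9  T2=40  T3=48  T4=24
Turnaround (C−A): T1=2  T2=34  T3=48  T4=20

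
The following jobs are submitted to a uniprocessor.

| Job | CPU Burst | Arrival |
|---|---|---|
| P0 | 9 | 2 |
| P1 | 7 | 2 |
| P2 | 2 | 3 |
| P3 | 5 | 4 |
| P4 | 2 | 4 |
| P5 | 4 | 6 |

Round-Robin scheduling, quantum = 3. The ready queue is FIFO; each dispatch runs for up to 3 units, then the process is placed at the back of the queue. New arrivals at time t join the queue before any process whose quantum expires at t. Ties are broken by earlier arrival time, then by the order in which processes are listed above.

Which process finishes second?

Timeline: | idle 0-2 | P0 2-5 | P1 5-8 | P2 8-10 | P3 10-13 | P4 13-15 | P0 15-18 | P5 18-21 | P1 21-24 | P3 24-26 | P0 26-29 | P5 29-30 | P1 30-31 |
Completion: P0=29  P1=31  P2=10  P3=26  P4=15  P5=30
Finish order: P2 → P4 → P3 → P0 → P5 → P1

P4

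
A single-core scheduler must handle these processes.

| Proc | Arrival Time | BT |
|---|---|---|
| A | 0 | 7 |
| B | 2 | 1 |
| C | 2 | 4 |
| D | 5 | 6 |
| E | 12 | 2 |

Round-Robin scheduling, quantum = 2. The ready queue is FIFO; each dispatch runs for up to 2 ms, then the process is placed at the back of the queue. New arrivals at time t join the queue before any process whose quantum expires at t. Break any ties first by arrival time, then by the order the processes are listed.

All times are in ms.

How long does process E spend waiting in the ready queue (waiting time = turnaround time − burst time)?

3

Gantt: | A 0-2 | B 2-3 | C 3-5 | A 5-7 | D 7-9 | C 9-11 | A 11-13 | D 13-15 | E 15-17 | A 17-18 | D 18-20 |
Completion: A=18  B=3  C=11  D=20  E=17
Turnaround (C−A): A=18  B=1  C=9  D=15  E=5
Waiting(E) = turnaround − burst = 5 − 2 = 3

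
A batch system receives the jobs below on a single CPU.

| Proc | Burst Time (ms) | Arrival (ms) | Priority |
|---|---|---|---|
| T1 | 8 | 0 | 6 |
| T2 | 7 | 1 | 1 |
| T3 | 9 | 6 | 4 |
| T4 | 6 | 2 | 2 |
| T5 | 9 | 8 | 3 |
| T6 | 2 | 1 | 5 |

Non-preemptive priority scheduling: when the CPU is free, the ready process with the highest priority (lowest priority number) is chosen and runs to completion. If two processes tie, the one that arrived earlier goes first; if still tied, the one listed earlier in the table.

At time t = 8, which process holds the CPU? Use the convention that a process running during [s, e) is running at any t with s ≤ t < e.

T2

Schedule: | T1 0-8 | T2 8-15 | T4 15-21 | T5 21-30 | T3 30-39 | T6 39-41 |
Completion: T1=8  T2=15  T3=39  T4=21  T5=30  T6=41
Turnaround (C−A): T1=8  T2=14  T3=33  T4=19  T5=22  T6=40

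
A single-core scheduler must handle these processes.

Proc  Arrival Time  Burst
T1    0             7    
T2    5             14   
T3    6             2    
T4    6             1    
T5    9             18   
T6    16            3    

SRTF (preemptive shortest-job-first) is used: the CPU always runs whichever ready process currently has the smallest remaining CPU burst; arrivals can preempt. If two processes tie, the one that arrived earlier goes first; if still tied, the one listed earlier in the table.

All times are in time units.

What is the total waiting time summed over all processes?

Gantt: | T1 0-7 | T4 7-8 | T3 8-10 | T2 10-16 | T6 16-19 | T2 19-27 | T5 27-45 |
Completion: T1=7  T2=27  T3=10  T4=8  T5=45  T6=19
Turnaround (C−A): T1=7  T2=22  T3=4  T4=2  T5=36  T6=3
Waiting = turnaround − burst: T1=0, T2=8, T3=2, T4=1, T5=18, T6=0
Total waiting = 0 + 8 + 2 + 1 + 18 + 0 = 29

29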